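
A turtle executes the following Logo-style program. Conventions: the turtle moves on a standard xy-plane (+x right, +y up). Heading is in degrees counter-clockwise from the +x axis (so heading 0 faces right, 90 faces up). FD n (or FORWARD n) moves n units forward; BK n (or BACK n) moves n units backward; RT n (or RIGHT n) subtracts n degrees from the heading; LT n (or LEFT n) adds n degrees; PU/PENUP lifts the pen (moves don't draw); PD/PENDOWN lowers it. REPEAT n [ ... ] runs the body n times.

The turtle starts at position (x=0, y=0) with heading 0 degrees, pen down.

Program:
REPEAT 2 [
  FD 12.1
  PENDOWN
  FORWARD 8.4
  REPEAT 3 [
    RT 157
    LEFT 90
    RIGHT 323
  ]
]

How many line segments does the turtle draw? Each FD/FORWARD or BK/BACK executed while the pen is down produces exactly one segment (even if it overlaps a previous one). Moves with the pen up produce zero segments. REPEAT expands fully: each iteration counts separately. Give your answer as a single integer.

Executing turtle program step by step:
Start: pos=(0,0), heading=0, pen down
REPEAT 2 [
  -- iteration 1/2 --
  FD 12.1: (0,0) -> (12.1,0) [heading=0, draw]
  PD: pen down
  FD 8.4: (12.1,0) -> (20.5,0) [heading=0, draw]
  REPEAT 3 [
    -- iteration 1/3 --
    RT 157: heading 0 -> 203
    LT 90: heading 203 -> 293
    RT 323: heading 293 -> 330
    -- iteration 2/3 --
    RT 157: heading 330 -> 173
    LT 90: heading 173 -> 263
    RT 323: heading 263 -> 300
    -- iteration 3/3 --
    RT 157: heading 300 -> 143
    LT 90: heading 143 -> 233
    RT 323: heading 233 -> 270
  ]
  -- iteration 2/2 --
  FD 12.1: (20.5,0) -> (20.5,-12.1) [heading=270, draw]
  PD: pen down
  FD 8.4: (20.5,-12.1) -> (20.5,-20.5) [heading=270, draw]
  REPEAT 3 [
    -- iteration 1/3 --
    RT 157: heading 270 -> 113
    LT 90: heading 113 -> 203
    RT 323: heading 203 -> 240
    -- iteration 2/3 --
    RT 157: heading 240 -> 83
    LT 90: heading 83 -> 173
    RT 323: heading 173 -> 210
    -- iteration 3/3 --
    RT 157: heading 210 -> 53
    LT 90: heading 53 -> 143
    RT 323: heading 143 -> 180
  ]
]
Final: pos=(20.5,-20.5), heading=180, 4 segment(s) drawn
Segments drawn: 4

Answer: 4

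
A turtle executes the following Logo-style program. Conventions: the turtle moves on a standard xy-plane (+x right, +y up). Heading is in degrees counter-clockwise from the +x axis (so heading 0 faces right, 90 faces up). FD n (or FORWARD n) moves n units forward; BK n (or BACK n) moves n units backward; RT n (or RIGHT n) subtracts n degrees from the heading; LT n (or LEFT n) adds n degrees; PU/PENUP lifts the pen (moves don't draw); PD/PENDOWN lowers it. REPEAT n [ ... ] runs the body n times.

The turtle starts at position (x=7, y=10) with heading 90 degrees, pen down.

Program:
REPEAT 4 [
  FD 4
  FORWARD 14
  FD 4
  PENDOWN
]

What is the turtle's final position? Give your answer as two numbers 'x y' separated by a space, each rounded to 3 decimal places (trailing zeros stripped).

Answer: 7 98

Derivation:
Executing turtle program step by step:
Start: pos=(7,10), heading=90, pen down
REPEAT 4 [
  -- iteration 1/4 --
  FD 4: (7,10) -> (7,14) [heading=90, draw]
  FD 14: (7,14) -> (7,28) [heading=90, draw]
  FD 4: (7,28) -> (7,32) [heading=90, draw]
  PD: pen down
  -- iteration 2/4 --
  FD 4: (7,32) -> (7,36) [heading=90, draw]
  FD 14: (7,36) -> (7,50) [heading=90, draw]
  FD 4: (7,50) -> (7,54) [heading=90, draw]
  PD: pen down
  -- iteration 3/4 --
  FD 4: (7,54) -> (7,58) [heading=90, draw]
  FD 14: (7,58) -> (7,72) [heading=90, draw]
  FD 4: (7,72) -> (7,76) [heading=90, draw]
  PD: pen down
  -- iteration 4/4 --
  FD 4: (7,76) -> (7,80) [heading=90, draw]
  FD 14: (7,80) -> (7,94) [heading=90, draw]
  FD 4: (7,94) -> (7,98) [heading=90, draw]
  PD: pen down
]
Final: pos=(7,98), heading=90, 12 segment(s) drawn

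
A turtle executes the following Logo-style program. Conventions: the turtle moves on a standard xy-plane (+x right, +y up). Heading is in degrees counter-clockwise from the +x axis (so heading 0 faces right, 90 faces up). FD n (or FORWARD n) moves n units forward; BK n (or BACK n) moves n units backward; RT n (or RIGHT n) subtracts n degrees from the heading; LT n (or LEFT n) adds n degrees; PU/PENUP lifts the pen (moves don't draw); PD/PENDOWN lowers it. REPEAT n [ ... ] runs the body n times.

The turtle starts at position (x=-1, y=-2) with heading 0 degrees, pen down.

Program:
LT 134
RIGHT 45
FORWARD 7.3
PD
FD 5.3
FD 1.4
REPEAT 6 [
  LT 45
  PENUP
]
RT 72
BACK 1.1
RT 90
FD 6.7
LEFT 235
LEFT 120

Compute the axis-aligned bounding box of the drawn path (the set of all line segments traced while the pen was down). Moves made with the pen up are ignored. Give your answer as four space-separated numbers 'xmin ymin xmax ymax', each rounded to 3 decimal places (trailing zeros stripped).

Answer: -1 -2 -0.756 11.998

Derivation:
Executing turtle program step by step:
Start: pos=(-1,-2), heading=0, pen down
LT 134: heading 0 -> 134
RT 45: heading 134 -> 89
FD 7.3: (-1,-2) -> (-0.873,5.299) [heading=89, draw]
PD: pen down
FD 5.3: (-0.873,5.299) -> (-0.78,10.598) [heading=89, draw]
FD 1.4: (-0.78,10.598) -> (-0.756,11.998) [heading=89, draw]
REPEAT 6 [
  -- iteration 1/6 --
  LT 45: heading 89 -> 134
  PU: pen up
  -- iteration 2/6 --
  LT 45: heading 134 -> 179
  PU: pen up
  -- iteration 3/6 --
  LT 45: heading 179 -> 224
  PU: pen up
  -- iteration 4/6 --
  LT 45: heading 224 -> 269
  PU: pen up
  -- iteration 5/6 --
  LT 45: heading 269 -> 314
  PU: pen up
  -- iteration 6/6 --
  LT 45: heading 314 -> 359
  PU: pen up
]
RT 72: heading 359 -> 287
BK 1.1: (-0.756,11.998) -> (-1.077,13.05) [heading=287, move]
RT 90: heading 287 -> 197
FD 6.7: (-1.077,13.05) -> (-7.485,11.091) [heading=197, move]
LT 235: heading 197 -> 72
LT 120: heading 72 -> 192
Final: pos=(-7.485,11.091), heading=192, 3 segment(s) drawn

Segment endpoints: x in {-1, -0.873, -0.78, -0.756}, y in {-2, 5.299, 10.598, 11.998}
xmin=-1, ymin=-2, xmax=-0.756, ymax=11.998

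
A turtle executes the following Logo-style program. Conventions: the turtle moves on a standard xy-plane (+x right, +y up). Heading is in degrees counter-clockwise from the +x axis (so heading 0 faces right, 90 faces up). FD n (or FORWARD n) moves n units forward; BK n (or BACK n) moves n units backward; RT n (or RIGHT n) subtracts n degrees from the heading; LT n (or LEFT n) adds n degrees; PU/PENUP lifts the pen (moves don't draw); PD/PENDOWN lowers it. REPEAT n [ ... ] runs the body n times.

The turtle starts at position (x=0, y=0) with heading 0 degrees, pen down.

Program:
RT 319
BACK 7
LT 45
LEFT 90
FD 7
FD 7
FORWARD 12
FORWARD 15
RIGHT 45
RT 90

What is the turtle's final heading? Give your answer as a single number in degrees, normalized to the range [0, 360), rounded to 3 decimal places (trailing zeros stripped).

Answer: 41

Derivation:
Executing turtle program step by step:
Start: pos=(0,0), heading=0, pen down
RT 319: heading 0 -> 41
BK 7: (0,0) -> (-5.283,-4.592) [heading=41, draw]
LT 45: heading 41 -> 86
LT 90: heading 86 -> 176
FD 7: (-5.283,-4.592) -> (-12.266,-4.104) [heading=176, draw]
FD 7: (-12.266,-4.104) -> (-19.249,-3.616) [heading=176, draw]
FD 12: (-19.249,-3.616) -> (-31.22,-2.779) [heading=176, draw]
FD 15: (-31.22,-2.779) -> (-46.183,-1.732) [heading=176, draw]
RT 45: heading 176 -> 131
RT 90: heading 131 -> 41
Final: pos=(-46.183,-1.732), heading=41, 5 segment(s) drawn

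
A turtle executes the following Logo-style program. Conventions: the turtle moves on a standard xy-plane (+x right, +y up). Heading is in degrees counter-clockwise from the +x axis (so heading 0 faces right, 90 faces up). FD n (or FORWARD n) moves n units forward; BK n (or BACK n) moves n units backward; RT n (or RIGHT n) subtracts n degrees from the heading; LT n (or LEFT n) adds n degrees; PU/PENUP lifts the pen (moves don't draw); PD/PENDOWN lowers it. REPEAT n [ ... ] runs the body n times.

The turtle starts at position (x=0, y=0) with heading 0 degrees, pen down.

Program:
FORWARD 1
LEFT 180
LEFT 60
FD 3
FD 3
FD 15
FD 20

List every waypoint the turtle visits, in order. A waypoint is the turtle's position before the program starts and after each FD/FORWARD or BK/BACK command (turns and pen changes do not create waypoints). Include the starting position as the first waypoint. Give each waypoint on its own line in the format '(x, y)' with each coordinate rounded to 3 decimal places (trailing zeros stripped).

Answer: (0, 0)
(1, 0)
(-0.5, -2.598)
(-2, -5.196)
(-9.5, -18.187)
(-19.5, -35.507)

Derivation:
Executing turtle program step by step:
Start: pos=(0,0), heading=0, pen down
FD 1: (0,0) -> (1,0) [heading=0, draw]
LT 180: heading 0 -> 180
LT 60: heading 180 -> 240
FD 3: (1,0) -> (-0.5,-2.598) [heading=240, draw]
FD 3: (-0.5,-2.598) -> (-2,-5.196) [heading=240, draw]
FD 15: (-2,-5.196) -> (-9.5,-18.187) [heading=240, draw]
FD 20: (-9.5,-18.187) -> (-19.5,-35.507) [heading=240, draw]
Final: pos=(-19.5,-35.507), heading=240, 5 segment(s) drawn
Waypoints (6 total):
(0, 0)
(1, 0)
(-0.5, -2.598)
(-2, -5.196)
(-9.5, -18.187)
(-19.5, -35.507)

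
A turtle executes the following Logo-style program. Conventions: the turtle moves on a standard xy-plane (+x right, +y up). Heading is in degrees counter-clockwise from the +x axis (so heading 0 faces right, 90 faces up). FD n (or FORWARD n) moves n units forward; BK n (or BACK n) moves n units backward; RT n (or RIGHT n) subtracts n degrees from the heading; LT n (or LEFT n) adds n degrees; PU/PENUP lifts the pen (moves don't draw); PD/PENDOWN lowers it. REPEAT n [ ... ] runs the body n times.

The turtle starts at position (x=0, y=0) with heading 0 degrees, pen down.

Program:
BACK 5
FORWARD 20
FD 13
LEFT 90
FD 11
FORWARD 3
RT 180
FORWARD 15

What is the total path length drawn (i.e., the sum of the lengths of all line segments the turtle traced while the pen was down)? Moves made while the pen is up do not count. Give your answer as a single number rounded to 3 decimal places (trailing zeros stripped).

Executing turtle program step by step:
Start: pos=(0,0), heading=0, pen down
BK 5: (0,0) -> (-5,0) [heading=0, draw]
FD 20: (-5,0) -> (15,0) [heading=0, draw]
FD 13: (15,0) -> (28,0) [heading=0, draw]
LT 90: heading 0 -> 90
FD 11: (28,0) -> (28,11) [heading=90, draw]
FD 3: (28,11) -> (28,14) [heading=90, draw]
RT 180: heading 90 -> 270
FD 15: (28,14) -> (28,-1) [heading=270, draw]
Final: pos=(28,-1), heading=270, 6 segment(s) drawn

Segment lengths:
  seg 1: (0,0) -> (-5,0), length = 5
  seg 2: (-5,0) -> (15,0), length = 20
  seg 3: (15,0) -> (28,0), length = 13
  seg 4: (28,0) -> (28,11), length = 11
  seg 5: (28,11) -> (28,14), length = 3
  seg 6: (28,14) -> (28,-1), length = 15
Total = 67

Answer: 67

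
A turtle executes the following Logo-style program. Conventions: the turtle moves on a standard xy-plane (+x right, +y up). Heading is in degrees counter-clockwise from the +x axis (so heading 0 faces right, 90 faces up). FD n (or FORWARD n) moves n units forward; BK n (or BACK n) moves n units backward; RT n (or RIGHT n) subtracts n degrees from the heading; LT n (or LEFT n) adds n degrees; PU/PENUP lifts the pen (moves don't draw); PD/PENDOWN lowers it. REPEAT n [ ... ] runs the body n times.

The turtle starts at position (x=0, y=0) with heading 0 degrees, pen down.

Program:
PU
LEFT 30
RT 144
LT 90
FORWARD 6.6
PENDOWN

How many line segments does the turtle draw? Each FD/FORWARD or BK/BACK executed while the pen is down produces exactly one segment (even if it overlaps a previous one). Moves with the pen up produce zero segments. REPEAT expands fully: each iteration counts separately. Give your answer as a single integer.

Answer: 0

Derivation:
Executing turtle program step by step:
Start: pos=(0,0), heading=0, pen down
PU: pen up
LT 30: heading 0 -> 30
RT 144: heading 30 -> 246
LT 90: heading 246 -> 336
FD 6.6: (0,0) -> (6.029,-2.684) [heading=336, move]
PD: pen down
Final: pos=(6.029,-2.684), heading=336, 0 segment(s) drawn
Segments drawn: 0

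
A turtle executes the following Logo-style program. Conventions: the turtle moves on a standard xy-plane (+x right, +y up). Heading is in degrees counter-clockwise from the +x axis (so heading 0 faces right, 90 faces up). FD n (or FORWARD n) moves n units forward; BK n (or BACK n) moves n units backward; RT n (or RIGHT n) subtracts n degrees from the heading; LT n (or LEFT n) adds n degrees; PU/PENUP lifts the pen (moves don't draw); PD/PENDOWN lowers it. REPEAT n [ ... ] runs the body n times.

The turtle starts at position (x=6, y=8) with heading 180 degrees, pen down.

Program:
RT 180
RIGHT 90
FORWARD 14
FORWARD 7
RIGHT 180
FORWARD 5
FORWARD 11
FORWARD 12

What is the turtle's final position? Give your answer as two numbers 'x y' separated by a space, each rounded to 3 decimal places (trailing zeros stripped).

Answer: 6 15

Derivation:
Executing turtle program step by step:
Start: pos=(6,8), heading=180, pen down
RT 180: heading 180 -> 0
RT 90: heading 0 -> 270
FD 14: (6,8) -> (6,-6) [heading=270, draw]
FD 7: (6,-6) -> (6,-13) [heading=270, draw]
RT 180: heading 270 -> 90
FD 5: (6,-13) -> (6,-8) [heading=90, draw]
FD 11: (6,-8) -> (6,3) [heading=90, draw]
FD 12: (6,3) -> (6,15) [heading=90, draw]
Final: pos=(6,15), heading=90, 5 segment(s) drawn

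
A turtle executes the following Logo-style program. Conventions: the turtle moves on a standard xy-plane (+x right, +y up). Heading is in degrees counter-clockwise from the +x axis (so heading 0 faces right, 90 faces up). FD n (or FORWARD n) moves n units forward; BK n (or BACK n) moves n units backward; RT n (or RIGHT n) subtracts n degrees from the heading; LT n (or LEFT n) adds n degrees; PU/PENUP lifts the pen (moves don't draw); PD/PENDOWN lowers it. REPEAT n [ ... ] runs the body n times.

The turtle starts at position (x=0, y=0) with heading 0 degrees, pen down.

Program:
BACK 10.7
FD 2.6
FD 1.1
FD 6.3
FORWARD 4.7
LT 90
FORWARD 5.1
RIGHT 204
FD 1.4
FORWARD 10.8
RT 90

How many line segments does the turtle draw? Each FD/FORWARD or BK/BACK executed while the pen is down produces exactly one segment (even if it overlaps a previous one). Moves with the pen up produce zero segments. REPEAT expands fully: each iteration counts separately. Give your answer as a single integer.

Executing turtle program step by step:
Start: pos=(0,0), heading=0, pen down
BK 10.7: (0,0) -> (-10.7,0) [heading=0, draw]
FD 2.6: (-10.7,0) -> (-8.1,0) [heading=0, draw]
FD 1.1: (-8.1,0) -> (-7,0) [heading=0, draw]
FD 6.3: (-7,0) -> (-0.7,0) [heading=0, draw]
FD 4.7: (-0.7,0) -> (4,0) [heading=0, draw]
LT 90: heading 0 -> 90
FD 5.1: (4,0) -> (4,5.1) [heading=90, draw]
RT 204: heading 90 -> 246
FD 1.4: (4,5.1) -> (3.431,3.821) [heading=246, draw]
FD 10.8: (3.431,3.821) -> (-0.962,-6.045) [heading=246, draw]
RT 90: heading 246 -> 156
Final: pos=(-0.962,-6.045), heading=156, 8 segment(s) drawn
Segments drawn: 8

Answer: 8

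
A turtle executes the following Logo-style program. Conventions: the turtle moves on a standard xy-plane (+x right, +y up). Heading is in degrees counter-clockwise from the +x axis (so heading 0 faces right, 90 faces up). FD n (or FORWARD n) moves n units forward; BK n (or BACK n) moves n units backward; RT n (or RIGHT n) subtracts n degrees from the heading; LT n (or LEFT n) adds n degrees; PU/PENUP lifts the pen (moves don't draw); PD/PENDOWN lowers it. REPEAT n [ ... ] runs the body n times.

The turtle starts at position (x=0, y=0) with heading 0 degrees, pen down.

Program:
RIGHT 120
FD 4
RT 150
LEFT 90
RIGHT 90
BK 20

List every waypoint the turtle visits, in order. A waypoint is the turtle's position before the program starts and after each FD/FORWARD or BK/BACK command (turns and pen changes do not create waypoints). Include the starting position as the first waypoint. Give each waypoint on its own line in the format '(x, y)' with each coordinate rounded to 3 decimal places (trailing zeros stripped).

Executing turtle program step by step:
Start: pos=(0,0), heading=0, pen down
RT 120: heading 0 -> 240
FD 4: (0,0) -> (-2,-3.464) [heading=240, draw]
RT 150: heading 240 -> 90
LT 90: heading 90 -> 180
RT 90: heading 180 -> 90
BK 20: (-2,-3.464) -> (-2,-23.464) [heading=90, draw]
Final: pos=(-2,-23.464), heading=90, 2 segment(s) drawn
Waypoints (3 total):
(0, 0)
(-2, -3.464)
(-2, -23.464)

Answer: (0, 0)
(-2, -3.464)
(-2, -23.464)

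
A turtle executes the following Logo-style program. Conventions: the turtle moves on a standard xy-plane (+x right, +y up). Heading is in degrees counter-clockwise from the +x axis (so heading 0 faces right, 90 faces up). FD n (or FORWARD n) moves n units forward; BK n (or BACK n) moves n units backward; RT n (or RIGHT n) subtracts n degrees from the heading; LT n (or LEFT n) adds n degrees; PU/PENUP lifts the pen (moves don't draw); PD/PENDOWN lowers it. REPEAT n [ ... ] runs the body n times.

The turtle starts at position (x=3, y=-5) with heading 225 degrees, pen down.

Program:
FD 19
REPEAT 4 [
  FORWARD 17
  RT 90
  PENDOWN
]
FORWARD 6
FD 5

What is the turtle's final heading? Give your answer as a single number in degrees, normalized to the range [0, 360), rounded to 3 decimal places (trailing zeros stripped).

Executing turtle program step by step:
Start: pos=(3,-5), heading=225, pen down
FD 19: (3,-5) -> (-10.435,-18.435) [heading=225, draw]
REPEAT 4 [
  -- iteration 1/4 --
  FD 17: (-10.435,-18.435) -> (-22.456,-30.456) [heading=225, draw]
  RT 90: heading 225 -> 135
  PD: pen down
  -- iteration 2/4 --
  FD 17: (-22.456,-30.456) -> (-34.477,-18.435) [heading=135, draw]
  RT 90: heading 135 -> 45
  PD: pen down
  -- iteration 3/4 --
  FD 17: (-34.477,-18.435) -> (-22.456,-6.414) [heading=45, draw]
  RT 90: heading 45 -> 315
  PD: pen down
  -- iteration 4/4 --
  FD 17: (-22.456,-6.414) -> (-10.435,-18.435) [heading=315, draw]
  RT 90: heading 315 -> 225
  PD: pen down
]
FD 6: (-10.435,-18.435) -> (-14.678,-22.678) [heading=225, draw]
FD 5: (-14.678,-22.678) -> (-18.213,-26.213) [heading=225, draw]
Final: pos=(-18.213,-26.213), heading=225, 7 segment(s) drawn

Answer: 225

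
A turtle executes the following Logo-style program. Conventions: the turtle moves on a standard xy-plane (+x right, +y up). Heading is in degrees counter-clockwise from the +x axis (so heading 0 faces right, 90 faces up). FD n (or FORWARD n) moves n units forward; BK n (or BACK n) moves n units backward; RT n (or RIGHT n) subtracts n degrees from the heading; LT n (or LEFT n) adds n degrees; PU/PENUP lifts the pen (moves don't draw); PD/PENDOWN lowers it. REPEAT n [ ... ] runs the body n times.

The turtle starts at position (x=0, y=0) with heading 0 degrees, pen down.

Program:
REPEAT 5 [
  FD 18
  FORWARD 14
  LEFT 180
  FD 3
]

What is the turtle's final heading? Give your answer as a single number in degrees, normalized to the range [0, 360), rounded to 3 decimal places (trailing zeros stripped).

Executing turtle program step by step:
Start: pos=(0,0), heading=0, pen down
REPEAT 5 [
  -- iteration 1/5 --
  FD 18: (0,0) -> (18,0) [heading=0, draw]
  FD 14: (18,0) -> (32,0) [heading=0, draw]
  LT 180: heading 0 -> 180
  FD 3: (32,0) -> (29,0) [heading=180, draw]
  -- iteration 2/5 --
  FD 18: (29,0) -> (11,0) [heading=180, draw]
  FD 14: (11,0) -> (-3,0) [heading=180, draw]
  LT 180: heading 180 -> 0
  FD 3: (-3,0) -> (0,0) [heading=0, draw]
  -- iteration 3/5 --
  FD 18: (0,0) -> (18,0) [heading=0, draw]
  FD 14: (18,0) -> (32,0) [heading=0, draw]
  LT 180: heading 0 -> 180
  FD 3: (32,0) -> (29,0) [heading=180, draw]
  -- iteration 4/5 --
  FD 18: (29,0) -> (11,0) [heading=180, draw]
  FD 14: (11,0) -> (-3,0) [heading=180, draw]
  LT 180: heading 180 -> 0
  FD 3: (-3,0) -> (0,0) [heading=0, draw]
  -- iteration 5/5 --
  FD 18: (0,0) -> (18,0) [heading=0, draw]
  FD 14: (18,0) -> (32,0) [heading=0, draw]
  LT 180: heading 0 -> 180
  FD 3: (32,0) -> (29,0) [heading=180, draw]
]
Final: pos=(29,0), heading=180, 15 segment(s) drawn

Answer: 180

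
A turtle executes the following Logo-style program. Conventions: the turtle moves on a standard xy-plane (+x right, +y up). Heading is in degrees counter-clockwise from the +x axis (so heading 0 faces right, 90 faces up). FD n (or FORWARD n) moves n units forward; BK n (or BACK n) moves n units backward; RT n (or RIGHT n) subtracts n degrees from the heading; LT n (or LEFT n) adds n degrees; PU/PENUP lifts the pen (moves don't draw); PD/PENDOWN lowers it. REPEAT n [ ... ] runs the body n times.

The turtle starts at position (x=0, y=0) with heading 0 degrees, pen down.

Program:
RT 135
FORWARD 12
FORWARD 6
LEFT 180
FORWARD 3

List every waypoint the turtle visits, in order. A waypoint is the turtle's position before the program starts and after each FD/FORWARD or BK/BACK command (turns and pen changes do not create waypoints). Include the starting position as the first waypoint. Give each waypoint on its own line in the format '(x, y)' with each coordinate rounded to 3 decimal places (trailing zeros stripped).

Executing turtle program step by step:
Start: pos=(0,0), heading=0, pen down
RT 135: heading 0 -> 225
FD 12: (0,0) -> (-8.485,-8.485) [heading=225, draw]
FD 6: (-8.485,-8.485) -> (-12.728,-12.728) [heading=225, draw]
LT 180: heading 225 -> 45
FD 3: (-12.728,-12.728) -> (-10.607,-10.607) [heading=45, draw]
Final: pos=(-10.607,-10.607), heading=45, 3 segment(s) drawn
Waypoints (4 total):
(0, 0)
(-8.485, -8.485)
(-12.728, -12.728)
(-10.607, -10.607)

Answer: (0, 0)
(-8.485, -8.485)
(-12.728, -12.728)
(-10.607, -10.607)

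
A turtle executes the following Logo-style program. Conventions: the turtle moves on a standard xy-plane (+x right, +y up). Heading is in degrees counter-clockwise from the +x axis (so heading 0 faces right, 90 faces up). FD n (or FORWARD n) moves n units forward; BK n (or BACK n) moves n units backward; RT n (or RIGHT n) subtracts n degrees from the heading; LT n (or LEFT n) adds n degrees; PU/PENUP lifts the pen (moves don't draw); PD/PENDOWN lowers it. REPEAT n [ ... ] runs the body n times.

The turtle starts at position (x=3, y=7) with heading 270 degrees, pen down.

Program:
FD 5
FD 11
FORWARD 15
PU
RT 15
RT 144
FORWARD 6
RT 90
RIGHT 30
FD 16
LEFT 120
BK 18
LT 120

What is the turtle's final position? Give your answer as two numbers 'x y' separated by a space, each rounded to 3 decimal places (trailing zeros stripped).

Executing turtle program step by step:
Start: pos=(3,7), heading=270, pen down
FD 5: (3,7) -> (3,2) [heading=270, draw]
FD 11: (3,2) -> (3,-9) [heading=270, draw]
FD 15: (3,-9) -> (3,-24) [heading=270, draw]
PU: pen up
RT 15: heading 270 -> 255
RT 144: heading 255 -> 111
FD 6: (3,-24) -> (0.85,-18.399) [heading=111, move]
RT 90: heading 111 -> 21
RT 30: heading 21 -> 351
FD 16: (0.85,-18.399) -> (16.653,-20.901) [heading=351, move]
LT 120: heading 351 -> 111
BK 18: (16.653,-20.901) -> (23.103,-37.706) [heading=111, move]
LT 120: heading 111 -> 231
Final: pos=(23.103,-37.706), heading=231, 3 segment(s) drawn

Answer: 23.103 -37.706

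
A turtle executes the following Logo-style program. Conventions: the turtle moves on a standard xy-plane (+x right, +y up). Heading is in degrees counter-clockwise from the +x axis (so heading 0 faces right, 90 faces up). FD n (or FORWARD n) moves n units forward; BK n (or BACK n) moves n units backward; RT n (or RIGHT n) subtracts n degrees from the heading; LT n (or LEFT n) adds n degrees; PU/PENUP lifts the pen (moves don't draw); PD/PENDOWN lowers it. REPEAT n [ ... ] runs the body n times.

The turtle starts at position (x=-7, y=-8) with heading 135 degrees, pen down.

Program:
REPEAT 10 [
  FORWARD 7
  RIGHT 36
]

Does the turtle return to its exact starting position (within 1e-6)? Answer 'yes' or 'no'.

Answer: yes

Derivation:
Executing turtle program step by step:
Start: pos=(-7,-8), heading=135, pen down
REPEAT 10 [
  -- iteration 1/10 --
  FD 7: (-7,-8) -> (-11.95,-3.05) [heading=135, draw]
  RT 36: heading 135 -> 99
  -- iteration 2/10 --
  FD 7: (-11.95,-3.05) -> (-13.045,3.864) [heading=99, draw]
  RT 36: heading 99 -> 63
  -- iteration 3/10 --
  FD 7: (-13.045,3.864) -> (-9.867,10.101) [heading=63, draw]
  RT 36: heading 63 -> 27
  -- iteration 4/10 --
  FD 7: (-9.867,10.101) -> (-3.63,13.279) [heading=27, draw]
  RT 36: heading 27 -> 351
  -- iteration 5/10 --
  FD 7: (-3.63,13.279) -> (3.284,12.184) [heading=351, draw]
  RT 36: heading 351 -> 315
  -- iteration 6/10 --
  FD 7: (3.284,12.184) -> (8.234,7.234) [heading=315, draw]
  RT 36: heading 315 -> 279
  -- iteration 7/10 --
  FD 7: (8.234,7.234) -> (9.329,0.32) [heading=279, draw]
  RT 36: heading 279 -> 243
  -- iteration 8/10 --
  FD 7: (9.329,0.32) -> (6.151,-5.917) [heading=243, draw]
  RT 36: heading 243 -> 207
  -- iteration 9/10 --
  FD 7: (6.151,-5.917) -> (-0.086,-9.095) [heading=207, draw]
  RT 36: heading 207 -> 171
  -- iteration 10/10 --
  FD 7: (-0.086,-9.095) -> (-7,-8) [heading=171, draw]
  RT 36: heading 171 -> 135
]
Final: pos=(-7,-8), heading=135, 10 segment(s) drawn

Start position: (-7, -8)
Final position: (-7, -8)
Distance = 0; < 1e-6 -> CLOSED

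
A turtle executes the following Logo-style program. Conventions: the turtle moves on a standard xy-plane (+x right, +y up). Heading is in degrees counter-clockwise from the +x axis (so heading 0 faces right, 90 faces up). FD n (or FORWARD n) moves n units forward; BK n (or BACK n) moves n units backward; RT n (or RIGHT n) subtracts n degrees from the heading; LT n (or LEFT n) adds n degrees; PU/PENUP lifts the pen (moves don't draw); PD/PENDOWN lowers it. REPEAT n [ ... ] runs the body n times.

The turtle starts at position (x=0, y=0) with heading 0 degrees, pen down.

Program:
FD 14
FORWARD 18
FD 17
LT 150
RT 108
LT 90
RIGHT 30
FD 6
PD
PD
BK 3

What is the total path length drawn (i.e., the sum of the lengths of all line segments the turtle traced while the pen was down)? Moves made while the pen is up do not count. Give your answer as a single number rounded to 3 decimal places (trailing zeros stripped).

Answer: 58

Derivation:
Executing turtle program step by step:
Start: pos=(0,0), heading=0, pen down
FD 14: (0,0) -> (14,0) [heading=0, draw]
FD 18: (14,0) -> (32,0) [heading=0, draw]
FD 17: (32,0) -> (49,0) [heading=0, draw]
LT 150: heading 0 -> 150
RT 108: heading 150 -> 42
LT 90: heading 42 -> 132
RT 30: heading 132 -> 102
FD 6: (49,0) -> (47.753,5.869) [heading=102, draw]
PD: pen down
PD: pen down
BK 3: (47.753,5.869) -> (48.376,2.934) [heading=102, draw]
Final: pos=(48.376,2.934), heading=102, 5 segment(s) drawn

Segment lengths:
  seg 1: (0,0) -> (14,0), length = 14
  seg 2: (14,0) -> (32,0), length = 18
  seg 3: (32,0) -> (49,0), length = 17
  seg 4: (49,0) -> (47.753,5.869), length = 6
  seg 5: (47.753,5.869) -> (48.376,2.934), length = 3
Total = 58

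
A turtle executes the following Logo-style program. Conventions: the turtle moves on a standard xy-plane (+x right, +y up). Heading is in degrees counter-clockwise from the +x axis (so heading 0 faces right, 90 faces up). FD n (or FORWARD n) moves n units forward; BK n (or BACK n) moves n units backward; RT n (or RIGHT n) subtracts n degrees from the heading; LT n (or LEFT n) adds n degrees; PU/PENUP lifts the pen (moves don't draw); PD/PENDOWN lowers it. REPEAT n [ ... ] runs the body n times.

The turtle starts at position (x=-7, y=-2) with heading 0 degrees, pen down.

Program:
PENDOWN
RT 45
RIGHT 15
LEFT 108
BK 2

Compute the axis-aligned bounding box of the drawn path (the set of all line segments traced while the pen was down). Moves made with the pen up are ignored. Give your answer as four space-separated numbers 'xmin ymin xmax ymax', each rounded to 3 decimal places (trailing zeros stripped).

Executing turtle program step by step:
Start: pos=(-7,-2), heading=0, pen down
PD: pen down
RT 45: heading 0 -> 315
RT 15: heading 315 -> 300
LT 108: heading 300 -> 48
BK 2: (-7,-2) -> (-8.338,-3.486) [heading=48, draw]
Final: pos=(-8.338,-3.486), heading=48, 1 segment(s) drawn

Segment endpoints: x in {-8.338, -7}, y in {-3.486, -2}
xmin=-8.338, ymin=-3.486, xmax=-7, ymax=-2

Answer: -8.338 -3.486 -7 -2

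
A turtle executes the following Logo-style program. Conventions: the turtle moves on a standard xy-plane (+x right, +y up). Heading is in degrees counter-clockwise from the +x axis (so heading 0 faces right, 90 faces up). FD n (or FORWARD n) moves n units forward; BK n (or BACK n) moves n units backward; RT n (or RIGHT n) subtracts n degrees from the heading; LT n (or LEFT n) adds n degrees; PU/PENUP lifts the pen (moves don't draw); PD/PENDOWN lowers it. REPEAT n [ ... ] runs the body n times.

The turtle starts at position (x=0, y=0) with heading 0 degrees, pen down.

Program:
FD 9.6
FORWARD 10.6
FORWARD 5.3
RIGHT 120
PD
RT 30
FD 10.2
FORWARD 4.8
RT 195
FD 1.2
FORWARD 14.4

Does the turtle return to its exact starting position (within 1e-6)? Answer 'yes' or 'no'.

Answer: no

Derivation:
Executing turtle program step by step:
Start: pos=(0,0), heading=0, pen down
FD 9.6: (0,0) -> (9.6,0) [heading=0, draw]
FD 10.6: (9.6,0) -> (20.2,0) [heading=0, draw]
FD 5.3: (20.2,0) -> (25.5,0) [heading=0, draw]
RT 120: heading 0 -> 240
PD: pen down
RT 30: heading 240 -> 210
FD 10.2: (25.5,0) -> (16.667,-5.1) [heading=210, draw]
FD 4.8: (16.667,-5.1) -> (12.51,-7.5) [heading=210, draw]
RT 195: heading 210 -> 15
FD 1.2: (12.51,-7.5) -> (13.669,-7.189) [heading=15, draw]
FD 14.4: (13.669,-7.189) -> (27.578,-3.462) [heading=15, draw]
Final: pos=(27.578,-3.462), heading=15, 7 segment(s) drawn

Start position: (0, 0)
Final position: (27.578, -3.462)
Distance = 27.795; >= 1e-6 -> NOT closed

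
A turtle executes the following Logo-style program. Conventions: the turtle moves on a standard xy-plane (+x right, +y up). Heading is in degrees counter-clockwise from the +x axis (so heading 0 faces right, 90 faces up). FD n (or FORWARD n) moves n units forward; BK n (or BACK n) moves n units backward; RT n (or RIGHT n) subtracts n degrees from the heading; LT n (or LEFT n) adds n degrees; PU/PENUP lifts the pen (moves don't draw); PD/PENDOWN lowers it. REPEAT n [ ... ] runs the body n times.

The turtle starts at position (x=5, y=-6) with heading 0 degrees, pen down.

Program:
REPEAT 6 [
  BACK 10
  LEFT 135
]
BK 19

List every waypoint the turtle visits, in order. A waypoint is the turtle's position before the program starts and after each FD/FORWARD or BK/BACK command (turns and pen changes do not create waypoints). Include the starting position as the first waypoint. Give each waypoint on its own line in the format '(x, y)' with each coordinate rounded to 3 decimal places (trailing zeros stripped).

Executing turtle program step by step:
Start: pos=(5,-6), heading=0, pen down
REPEAT 6 [
  -- iteration 1/6 --
  BK 10: (5,-6) -> (-5,-6) [heading=0, draw]
  LT 135: heading 0 -> 135
  -- iteration 2/6 --
  BK 10: (-5,-6) -> (2.071,-13.071) [heading=135, draw]
  LT 135: heading 135 -> 270
  -- iteration 3/6 --
  BK 10: (2.071,-13.071) -> (2.071,-3.071) [heading=270, draw]
  LT 135: heading 270 -> 45
  -- iteration 4/6 --
  BK 10: (2.071,-3.071) -> (-5,-10.142) [heading=45, draw]
  LT 135: heading 45 -> 180
  -- iteration 5/6 --
  BK 10: (-5,-10.142) -> (5,-10.142) [heading=180, draw]
  LT 135: heading 180 -> 315
  -- iteration 6/6 --
  BK 10: (5,-10.142) -> (-2.071,-3.071) [heading=315, draw]
  LT 135: heading 315 -> 90
]
BK 19: (-2.071,-3.071) -> (-2.071,-22.071) [heading=90, draw]
Final: pos=(-2.071,-22.071), heading=90, 7 segment(s) drawn
Waypoints (8 total):
(5, -6)
(-5, -6)
(2.071, -13.071)
(2.071, -3.071)
(-5, -10.142)
(5, -10.142)
(-2.071, -3.071)
(-2.071, -22.071)

Answer: (5, -6)
(-5, -6)
(2.071, -13.071)
(2.071, -3.071)
(-5, -10.142)
(5, -10.142)
(-2.071, -3.071)
(-2.071, -22.071)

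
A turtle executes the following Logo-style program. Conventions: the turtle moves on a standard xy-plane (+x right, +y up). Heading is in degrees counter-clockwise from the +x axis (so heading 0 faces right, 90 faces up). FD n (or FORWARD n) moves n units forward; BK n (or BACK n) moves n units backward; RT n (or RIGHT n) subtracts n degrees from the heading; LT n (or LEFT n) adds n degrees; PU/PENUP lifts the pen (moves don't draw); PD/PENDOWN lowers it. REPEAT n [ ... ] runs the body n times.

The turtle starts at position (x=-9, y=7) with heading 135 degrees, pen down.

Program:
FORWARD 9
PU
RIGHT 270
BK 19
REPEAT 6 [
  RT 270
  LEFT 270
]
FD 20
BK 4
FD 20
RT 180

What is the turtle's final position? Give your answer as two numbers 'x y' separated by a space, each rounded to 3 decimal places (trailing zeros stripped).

Answer: -27.385 1.343

Derivation:
Executing turtle program step by step:
Start: pos=(-9,7), heading=135, pen down
FD 9: (-9,7) -> (-15.364,13.364) [heading=135, draw]
PU: pen up
RT 270: heading 135 -> 225
BK 19: (-15.364,13.364) -> (-1.929,26.799) [heading=225, move]
REPEAT 6 [
  -- iteration 1/6 --
  RT 270: heading 225 -> 315
  LT 270: heading 315 -> 225
  -- iteration 2/6 --
  RT 270: heading 225 -> 315
  LT 270: heading 315 -> 225
  -- iteration 3/6 --
  RT 270: heading 225 -> 315
  LT 270: heading 315 -> 225
  -- iteration 4/6 --
  RT 270: heading 225 -> 315
  LT 270: heading 315 -> 225
  -- iteration 5/6 --
  RT 270: heading 225 -> 315
  LT 270: heading 315 -> 225
  -- iteration 6/6 --
  RT 270: heading 225 -> 315
  LT 270: heading 315 -> 225
]
FD 20: (-1.929,26.799) -> (-16.071,12.657) [heading=225, move]
BK 4: (-16.071,12.657) -> (-13.243,15.485) [heading=225, move]
FD 20: (-13.243,15.485) -> (-27.385,1.343) [heading=225, move]
RT 180: heading 225 -> 45
Final: pos=(-27.385,1.343), heading=45, 1 segment(s) drawn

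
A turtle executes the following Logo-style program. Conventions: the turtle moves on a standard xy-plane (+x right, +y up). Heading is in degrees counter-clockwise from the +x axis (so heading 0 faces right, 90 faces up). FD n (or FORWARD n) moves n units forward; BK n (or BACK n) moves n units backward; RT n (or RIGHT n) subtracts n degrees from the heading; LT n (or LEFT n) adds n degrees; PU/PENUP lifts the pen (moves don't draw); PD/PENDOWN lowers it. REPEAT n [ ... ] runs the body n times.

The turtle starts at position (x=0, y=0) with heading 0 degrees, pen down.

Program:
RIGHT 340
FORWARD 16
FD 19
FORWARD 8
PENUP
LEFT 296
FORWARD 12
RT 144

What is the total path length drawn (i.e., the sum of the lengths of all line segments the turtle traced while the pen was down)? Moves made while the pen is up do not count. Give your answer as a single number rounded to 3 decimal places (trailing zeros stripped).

Executing turtle program step by step:
Start: pos=(0,0), heading=0, pen down
RT 340: heading 0 -> 20
FD 16: (0,0) -> (15.035,5.472) [heading=20, draw]
FD 19: (15.035,5.472) -> (32.889,11.971) [heading=20, draw]
FD 8: (32.889,11.971) -> (40.407,14.707) [heading=20, draw]
PU: pen up
LT 296: heading 20 -> 316
FD 12: (40.407,14.707) -> (49.039,6.371) [heading=316, move]
RT 144: heading 316 -> 172
Final: pos=(49.039,6.371), heading=172, 3 segment(s) drawn

Segment lengths:
  seg 1: (0,0) -> (15.035,5.472), length = 16
  seg 2: (15.035,5.472) -> (32.889,11.971), length = 19
  seg 3: (32.889,11.971) -> (40.407,14.707), length = 8
Total = 43

Answer: 43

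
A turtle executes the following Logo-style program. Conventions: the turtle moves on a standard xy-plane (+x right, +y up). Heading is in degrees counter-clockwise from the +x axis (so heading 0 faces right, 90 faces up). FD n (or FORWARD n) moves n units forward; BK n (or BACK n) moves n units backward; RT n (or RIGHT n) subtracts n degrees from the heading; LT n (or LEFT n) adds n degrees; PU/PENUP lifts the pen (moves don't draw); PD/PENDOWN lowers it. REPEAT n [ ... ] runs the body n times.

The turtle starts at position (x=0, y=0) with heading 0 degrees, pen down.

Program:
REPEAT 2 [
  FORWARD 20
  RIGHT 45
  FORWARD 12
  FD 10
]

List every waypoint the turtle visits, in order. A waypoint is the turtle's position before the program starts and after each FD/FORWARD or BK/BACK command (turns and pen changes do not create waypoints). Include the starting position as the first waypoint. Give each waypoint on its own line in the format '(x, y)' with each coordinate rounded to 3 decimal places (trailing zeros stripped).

Answer: (0, 0)
(20, 0)
(28.485, -8.485)
(35.556, -15.556)
(49.698, -29.698)
(49.698, -41.698)
(49.698, -51.698)

Derivation:
Executing turtle program step by step:
Start: pos=(0,0), heading=0, pen down
REPEAT 2 [
  -- iteration 1/2 --
  FD 20: (0,0) -> (20,0) [heading=0, draw]
  RT 45: heading 0 -> 315
  FD 12: (20,0) -> (28.485,-8.485) [heading=315, draw]
  FD 10: (28.485,-8.485) -> (35.556,-15.556) [heading=315, draw]
  -- iteration 2/2 --
  FD 20: (35.556,-15.556) -> (49.698,-29.698) [heading=315, draw]
  RT 45: heading 315 -> 270
  FD 12: (49.698,-29.698) -> (49.698,-41.698) [heading=270, draw]
  FD 10: (49.698,-41.698) -> (49.698,-51.698) [heading=270, draw]
]
Final: pos=(49.698,-51.698), heading=270, 6 segment(s) drawn
Waypoints (7 total):
(0, 0)
(20, 0)
(28.485, -8.485)
(35.556, -15.556)
(49.698, -29.698)
(49.698, -41.698)
(49.698, -51.698)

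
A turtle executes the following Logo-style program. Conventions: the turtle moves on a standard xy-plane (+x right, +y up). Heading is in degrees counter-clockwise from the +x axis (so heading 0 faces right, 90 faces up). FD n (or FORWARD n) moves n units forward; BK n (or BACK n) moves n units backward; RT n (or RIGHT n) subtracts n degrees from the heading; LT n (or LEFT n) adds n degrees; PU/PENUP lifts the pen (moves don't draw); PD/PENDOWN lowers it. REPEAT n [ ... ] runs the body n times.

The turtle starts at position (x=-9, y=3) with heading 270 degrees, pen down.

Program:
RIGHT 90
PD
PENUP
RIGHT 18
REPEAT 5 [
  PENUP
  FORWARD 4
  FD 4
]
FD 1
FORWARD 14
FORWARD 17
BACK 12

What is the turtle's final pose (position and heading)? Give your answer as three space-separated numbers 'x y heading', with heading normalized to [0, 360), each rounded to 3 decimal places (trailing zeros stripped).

Answer: -66.063 21.541 162

Derivation:
Executing turtle program step by step:
Start: pos=(-9,3), heading=270, pen down
RT 90: heading 270 -> 180
PD: pen down
PU: pen up
RT 18: heading 180 -> 162
REPEAT 5 [
  -- iteration 1/5 --
  PU: pen up
  FD 4: (-9,3) -> (-12.804,4.236) [heading=162, move]
  FD 4: (-12.804,4.236) -> (-16.608,5.472) [heading=162, move]
  -- iteration 2/5 --
  PU: pen up
  FD 4: (-16.608,5.472) -> (-20.413,6.708) [heading=162, move]
  FD 4: (-20.413,6.708) -> (-24.217,7.944) [heading=162, move]
  -- iteration 3/5 --
  PU: pen up
  FD 4: (-24.217,7.944) -> (-28.021,9.18) [heading=162, move]
  FD 4: (-28.021,9.18) -> (-31.825,10.416) [heading=162, move]
  -- iteration 4/5 --
  PU: pen up
  FD 4: (-31.825,10.416) -> (-35.63,11.652) [heading=162, move]
  FD 4: (-35.63,11.652) -> (-39.434,12.889) [heading=162, move]
  -- iteration 5/5 --
  PU: pen up
  FD 4: (-39.434,12.889) -> (-43.238,14.125) [heading=162, move]
  FD 4: (-43.238,14.125) -> (-47.042,15.361) [heading=162, move]
]
FD 1: (-47.042,15.361) -> (-47.993,15.67) [heading=162, move]
FD 14: (-47.993,15.67) -> (-61.308,19.996) [heading=162, move]
FD 17: (-61.308,19.996) -> (-77.476,25.249) [heading=162, move]
BK 12: (-77.476,25.249) -> (-66.063,21.541) [heading=162, move]
Final: pos=(-66.063,21.541), heading=162, 0 segment(s) drawn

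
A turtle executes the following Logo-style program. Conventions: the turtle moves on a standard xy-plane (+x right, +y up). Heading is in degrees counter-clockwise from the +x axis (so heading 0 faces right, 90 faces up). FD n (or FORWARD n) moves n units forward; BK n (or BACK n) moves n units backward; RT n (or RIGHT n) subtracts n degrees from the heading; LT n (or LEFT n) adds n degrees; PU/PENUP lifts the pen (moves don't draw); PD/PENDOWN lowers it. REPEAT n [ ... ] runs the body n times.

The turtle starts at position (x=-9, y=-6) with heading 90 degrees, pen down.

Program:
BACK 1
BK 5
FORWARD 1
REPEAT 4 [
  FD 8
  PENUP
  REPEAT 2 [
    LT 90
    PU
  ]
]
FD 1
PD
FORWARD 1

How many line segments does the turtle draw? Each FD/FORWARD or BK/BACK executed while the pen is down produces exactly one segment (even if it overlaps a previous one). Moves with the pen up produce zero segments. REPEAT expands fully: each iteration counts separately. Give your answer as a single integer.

Executing turtle program step by step:
Start: pos=(-9,-6), heading=90, pen down
BK 1: (-9,-6) -> (-9,-7) [heading=90, draw]
BK 5: (-9,-7) -> (-9,-12) [heading=90, draw]
FD 1: (-9,-12) -> (-9,-11) [heading=90, draw]
REPEAT 4 [
  -- iteration 1/4 --
  FD 8: (-9,-11) -> (-9,-3) [heading=90, draw]
  PU: pen up
  REPEAT 2 [
    -- iteration 1/2 --
    LT 90: heading 90 -> 180
    PU: pen up
    -- iteration 2/2 --
    LT 90: heading 180 -> 270
    PU: pen up
  ]
  -- iteration 2/4 --
  FD 8: (-9,-3) -> (-9,-11) [heading=270, move]
  PU: pen up
  REPEAT 2 [
    -- iteration 1/2 --
    LT 90: heading 270 -> 0
    PU: pen up
    -- iteration 2/2 --
    LT 90: heading 0 -> 90
    PU: pen up
  ]
  -- iteration 3/4 --
  FD 8: (-9,-11) -> (-9,-3) [heading=90, move]
  PU: pen up
  REPEAT 2 [
    -- iteration 1/2 --
    LT 90: heading 90 -> 180
    PU: pen up
    -- iteration 2/2 --
    LT 90: heading 180 -> 270
    PU: pen up
  ]
  -- iteration 4/4 --
  FD 8: (-9,-3) -> (-9,-11) [heading=270, move]
  PU: pen up
  REPEAT 2 [
    -- iteration 1/2 --
    LT 90: heading 270 -> 0
    PU: pen up
    -- iteration 2/2 --
    LT 90: heading 0 -> 90
    PU: pen up
  ]
]
FD 1: (-9,-11) -> (-9,-10) [heading=90, move]
PD: pen down
FD 1: (-9,-10) -> (-9,-9) [heading=90, draw]
Final: pos=(-9,-9), heading=90, 5 segment(s) drawn
Segments drawn: 5

Answer: 5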